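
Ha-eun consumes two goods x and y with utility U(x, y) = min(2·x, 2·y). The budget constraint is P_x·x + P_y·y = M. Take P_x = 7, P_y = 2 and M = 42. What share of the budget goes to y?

Leontief preferences: the optimum is at the kink where x/2 = y/2, i.e. y = x.
Budget: P_x·x + P_y·x = M, so (2·P_x + 2·P_y)·x = 2·M.
Demand: x*(P_x,P_y,M) = 2·M/(2·P_x + 2·P_y), y* = 2·M/(2·P_x + 2·P_y).
Here 2·7 + 2·2 = 18, giving x* = 4.6667 and y* = 4.6667.
Expenditure on y: 2·4.6667 = 9.3333; share = 0.2222.

share on y = 0.2222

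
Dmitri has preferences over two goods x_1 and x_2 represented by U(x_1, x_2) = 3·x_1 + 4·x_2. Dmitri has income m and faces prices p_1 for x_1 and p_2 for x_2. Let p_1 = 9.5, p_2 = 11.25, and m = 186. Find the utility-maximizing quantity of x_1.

x_1* = 0

Linear utility — the consumer picks whichever good has higher MU/price: 3/9.5 = 0.3158 vs 4/11.25 = 0.3556.
x_2 gives more utility per dollar, so spend all income on x_2: x_2* = m/p_2, x_1* = 0.
Numerically: x_1* = 0, x_2* = 16.5333.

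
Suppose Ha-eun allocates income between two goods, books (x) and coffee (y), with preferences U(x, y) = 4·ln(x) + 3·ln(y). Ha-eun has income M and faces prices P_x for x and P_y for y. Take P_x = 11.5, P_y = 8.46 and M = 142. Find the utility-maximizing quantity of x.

x* = 7.0559

The MRS is (4/3)·y/x. Set MRS = P_x/P_y.
So 4·P_y·y = 3·P_x·x; combined with the budget, a share 4/7 of income goes to x.
Demand: x*(P_x,P_y,M) = 4/7·M/P_x and y* = 3/7·M/P_y.
At P_x=11.5, P_y=8.46, M=142: x* = 4/7·142/11.5 = 7.0559.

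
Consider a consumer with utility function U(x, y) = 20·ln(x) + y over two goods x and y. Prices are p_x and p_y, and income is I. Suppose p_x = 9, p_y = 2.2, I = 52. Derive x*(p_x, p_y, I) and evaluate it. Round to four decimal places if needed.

MU_x = 20/x, MU_y = 1. Tangency: 20/x = p_x/p_y.
So x*(p_x,p_y) = 20·p_y/p_x, independent of income; and y* = (I − 20·p_y)/p_y.
At the given prices: x* = 20·2.2/9 = 4.8889.

x* = 4.8889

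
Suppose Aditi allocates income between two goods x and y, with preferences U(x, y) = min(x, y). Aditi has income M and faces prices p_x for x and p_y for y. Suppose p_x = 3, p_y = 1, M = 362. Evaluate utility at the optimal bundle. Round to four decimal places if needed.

V = 90.5

With perfect complements, no substitution: consume in ratio x:y = 1:1.
Budget: p_x·x + p_y·x = M, so (p_x + p_y)·x = M.
Demand: x*(p_x,p_y,M) = M/(p_x + p_y), y* = M/(p_x + p_y).
Here 3 + 1 = 4, giving x* = 90.5 and y* = 90.5.
Utility at the optimum: U(90.5, 90.5) = 90.5.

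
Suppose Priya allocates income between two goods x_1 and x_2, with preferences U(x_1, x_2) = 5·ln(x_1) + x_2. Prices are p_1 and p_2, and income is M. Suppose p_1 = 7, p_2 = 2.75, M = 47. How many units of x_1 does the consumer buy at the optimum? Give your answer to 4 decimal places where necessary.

x_1* = 1.9643

So x_1*(p_1,p_2) = 5·p_2/p_1, independent of income; and x_2* = (M − 5·p_2)/p_2.
At the given prices: x_1* = 5·2.75/7 = 1.9643.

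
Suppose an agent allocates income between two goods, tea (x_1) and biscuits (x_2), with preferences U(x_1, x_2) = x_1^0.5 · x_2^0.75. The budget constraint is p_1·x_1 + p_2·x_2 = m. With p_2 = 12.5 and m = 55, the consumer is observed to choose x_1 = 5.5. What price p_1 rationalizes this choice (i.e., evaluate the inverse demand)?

The MRS is (2/3)·x_2/x_1. Set MRS = p_1/p_2.
Rearranging, p_2·x_2 = (3/2)·p_1·x_1. Substituting into the budget gives p_1·x_1·(1 + (3/2)) = m.
Demand: x_1*(p_1,p_2,m) = 0.4·m/p_1 and x_2* = 0.6·m/p_2.
Set x_1* = 5.5 in the demand function and solve for p_1: p_1 = 4.

p_1 = 4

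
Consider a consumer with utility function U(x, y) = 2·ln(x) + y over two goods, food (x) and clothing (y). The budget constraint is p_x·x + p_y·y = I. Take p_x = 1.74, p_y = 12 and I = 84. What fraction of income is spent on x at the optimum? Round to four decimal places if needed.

share on x = 0.2857

Set MRS = p_x/p_y: (2/x)/1 = p_x/p_y.
So x*(p_x,p_y) = 2·p_y/p_x, independent of income; and y* = (I − 2·p_y)/p_y.
At the given prices: x* = 2·12/1.74 = 13.7931, and y* = 5.
Expenditure on x: 1.74·13.7931 = 24; share = 0.2857.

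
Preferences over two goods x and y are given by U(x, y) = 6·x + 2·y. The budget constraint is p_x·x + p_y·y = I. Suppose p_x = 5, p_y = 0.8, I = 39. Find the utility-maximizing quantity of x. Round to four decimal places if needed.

Linear utility — the consumer picks whichever good has higher MU/price: 6/5 = 1.2 vs 2/0.8 = 2.5.
y gives more utility per dollar, so spend all income on y: y* = I/p_y, x* = 0.
Numerically: x* = 0, y* = 48.75.

x* = 0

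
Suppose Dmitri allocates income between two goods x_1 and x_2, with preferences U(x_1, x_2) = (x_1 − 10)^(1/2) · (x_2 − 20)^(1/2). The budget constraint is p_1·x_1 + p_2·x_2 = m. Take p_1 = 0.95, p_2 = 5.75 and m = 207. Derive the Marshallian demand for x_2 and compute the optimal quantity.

MRS = (x_2−20)/(x_1−10). Tangency with p_1/p_2 gives x_2−20 = (p_1/p_2)·(x_1−10).
After buying the subsistence bundle (10, 20), a share 0.5 of the remaining income goes to x_1: x_1* = 10 + 0.5·(m − 10p_1 − 20p_2)/p_1.
Discretionary income = 207 − 10·0.95 − 20·5.75 = 82.5; x_2* = 20 + 0.5·82.5/5.75 = 27.1739.

x_2* = 27.1739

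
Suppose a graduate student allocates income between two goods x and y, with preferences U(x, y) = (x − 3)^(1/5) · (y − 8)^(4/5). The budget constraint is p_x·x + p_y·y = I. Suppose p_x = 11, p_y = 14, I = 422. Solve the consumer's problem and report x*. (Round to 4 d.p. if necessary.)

x* = 8.0364

MRS = (1/4)·(y−8)/(x−3). Tangency with p_x/p_y gives y−8 = 4·(p_x/p_y)·(x−3).
Substituting into the budget: x* = 3 + 0.2·(I − 3·p_x − 8·p_y)/p_x, and y* = 8 + 0.8·(…)/p_y.
Discretionary income = 422 − 3·11 − 8·14 = 277; x* = 3 + 0.2·277/11 = 8.0364.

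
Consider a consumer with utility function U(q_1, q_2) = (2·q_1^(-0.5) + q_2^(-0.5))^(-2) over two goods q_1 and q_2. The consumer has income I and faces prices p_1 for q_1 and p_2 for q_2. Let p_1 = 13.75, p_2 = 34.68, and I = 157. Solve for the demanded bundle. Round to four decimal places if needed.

q_1* = 6.147, q_2* = 2.0899

MRS = MU_q_1/MU_q_2 = 2·(q_2/q_1)^(1.5). Set equal to p_1/p_2.
Solve for the ratio: q_2/q_1 = [(1/2)·p_1/p_2]^(2/3).
With the ratio pinned down, the budget gives q_1* = I/(p_1 + p_2·(q_2/q_1)) and q_2* = (q_2/q_1)·q_1*.
Numerically q_2/q_1 = 0.339987, so q_1* = 157/(13.75 + 34.68·0.339987) = 6.147 and q_2* = 0.339987·6.147 = 2.0899.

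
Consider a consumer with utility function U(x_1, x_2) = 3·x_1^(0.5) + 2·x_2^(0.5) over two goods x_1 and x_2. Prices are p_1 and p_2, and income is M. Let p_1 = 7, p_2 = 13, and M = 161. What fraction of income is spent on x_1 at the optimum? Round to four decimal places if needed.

MRS = MU_x_1/MU_x_2 = (3/2)·(x_2/x_1)^(0.5). Set equal to p_1/p_2.
Hence x_2/x_1 = ((2/3)·p_1/p_2)^(1/(0.5)), i.e. raised to the 2 power.
With the ratio pinned down, the budget gives x_1* = M/(p_1 + p_2·(x_2/x_1)) and x_2* = (x_2/x_1)·x_1*.
Numerically x_2/x_1 = 0.128863, so x_1* = 161/(7 + 13·0.128863) = 18.5586 and x_2* = 0.128863·18.5586 = 2.3915.
Expenditure on x_1: 7·18.5586 = 129.9103; share = 0.8069.

share on x_1 = 0.8069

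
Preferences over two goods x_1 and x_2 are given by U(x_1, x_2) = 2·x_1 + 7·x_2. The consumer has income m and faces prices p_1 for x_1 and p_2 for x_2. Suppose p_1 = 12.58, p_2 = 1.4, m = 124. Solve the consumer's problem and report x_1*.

x_2 gives more utility per dollar, so spend all income on x_2: x_2* = m/p_2, x_1* = 0.
Numerically: x_1* = 0, x_2* = 88.5714.

x_1* = 0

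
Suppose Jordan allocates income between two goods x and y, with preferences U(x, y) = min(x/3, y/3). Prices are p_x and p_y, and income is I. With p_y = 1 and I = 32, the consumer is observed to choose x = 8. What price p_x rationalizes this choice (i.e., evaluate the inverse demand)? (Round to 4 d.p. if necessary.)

p_x = 3

With perfect complements, no substitution: consume in ratio x:y = 3:3.
Budget: p_x·x + p_y·x = I, so (3·p_x + 3·p_y)·x = 3·I.
Demand: x*(p_x,p_y,I) = 3·I/(3·p_x + 3·p_y), y* = 3·I/(3·p_x + 3·p_y).
Set x* = 8 in the demand function and solve for p_x: p_x = 3.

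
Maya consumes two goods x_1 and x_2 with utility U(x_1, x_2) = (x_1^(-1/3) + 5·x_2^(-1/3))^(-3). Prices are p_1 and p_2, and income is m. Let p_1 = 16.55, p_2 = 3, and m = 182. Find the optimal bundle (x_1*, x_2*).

x_1* = 3.4562, x_2* = 41.5997

Substitute x_2 = (x_2/x_1)·x_1 into the budget: x_1* = m/(p_1 + p_2·(x_2/x_1)).
Numerically x_2/x_1 = 12.03608, so x_1* = 182/(16.55 + 3·12.03608) = 3.4562 and x_2* = 12.03608·3.4562 = 41.5997.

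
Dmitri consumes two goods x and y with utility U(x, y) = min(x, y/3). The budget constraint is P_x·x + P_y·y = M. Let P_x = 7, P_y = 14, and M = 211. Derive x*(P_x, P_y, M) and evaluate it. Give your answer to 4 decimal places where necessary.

x* = 4.3061

Here 7 + 3·14 = 49, giving x* = 4.3061.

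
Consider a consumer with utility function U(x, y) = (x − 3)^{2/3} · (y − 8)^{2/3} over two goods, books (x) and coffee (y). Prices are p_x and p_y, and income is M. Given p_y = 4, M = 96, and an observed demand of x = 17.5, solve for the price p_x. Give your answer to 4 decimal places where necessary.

p_x = 2

Let x' = x−3, y' = y−8. MRS = y'/x' = p_x/p_y.
Substituting into the budget: x* = 3 + 0.5·(M − 3·p_x − 8·p_y)/p_x, and y* = 8 + 0.5·(…)/p_y.
Set x* = 17.5 in the demand function and solve for p_x: p_x = 2.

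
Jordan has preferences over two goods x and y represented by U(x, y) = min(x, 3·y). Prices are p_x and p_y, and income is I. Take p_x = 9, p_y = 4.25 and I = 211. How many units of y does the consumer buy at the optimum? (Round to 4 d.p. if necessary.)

Leontief preferences: the optimum is at the kink where x/3 = y/1, i.e. y = (1/3)·x.
Budget: p_x·x + p_y·(1/3)·x = I, so (3·p_x + p_y)·x = 3·I.
Demand: x*(p_x,p_y,I) = 3·I/(3·p_x + p_y), y* = I/(3·p_x + p_y).
Here 3·9 + 4.25 = 31.25, giving y* = 6.752.

y* = 6.752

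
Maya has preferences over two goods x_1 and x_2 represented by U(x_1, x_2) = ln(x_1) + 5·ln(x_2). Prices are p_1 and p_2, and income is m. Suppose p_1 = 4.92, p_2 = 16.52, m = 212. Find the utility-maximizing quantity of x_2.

The MRS is (1/5)·x_2/x_1. Set MRS = p_1/p_2.
Rearranging, p_2·x_2 = 5·p_1·x_1. Substituting into the budget gives p_1·x_1·(1 + 5) = m.
Demand: x_1*(p_1,p_2,m) = 1/6·m/p_1 and x_2* = 5/6·m/p_2.
At p_1=4.92, p_2=16.52, m=212: x_2* = 5/6·212/16.52 = 10.6941.

x_2* = 10.6941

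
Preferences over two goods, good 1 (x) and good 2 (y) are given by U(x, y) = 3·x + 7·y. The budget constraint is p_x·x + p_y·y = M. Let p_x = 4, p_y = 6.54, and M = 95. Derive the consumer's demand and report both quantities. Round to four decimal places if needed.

x* = 0, y* = 14.526

Perfect substitutes: compare marginal utility per dollar. 3/p_x vs 7/p_y → 0.75 vs 1.0703.
y gives more utility per dollar, so spend all income on y: y* = M/p_y, x* = 0.
Numerically: x* = 0, y* = 14.526.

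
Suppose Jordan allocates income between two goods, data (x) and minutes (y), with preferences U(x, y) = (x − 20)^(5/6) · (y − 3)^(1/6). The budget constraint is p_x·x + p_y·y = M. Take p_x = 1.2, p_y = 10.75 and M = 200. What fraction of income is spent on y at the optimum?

share on y = 0.281

MRS = 5·(y−3)/(x−20). Tangency with p_x/p_y gives y−3 = (1/5)·(p_x/p_y)·(x−20).
After buying the subsistence bundle (20, 3), a share 5/6 of the remaining income goes to x: x* = 20 + 5/6·(M − 20p_x − 3p_y)/p_x.
Discretionary income = 200 − 20·1.2 − 3·10.75 = 143.75; x* = 20 + 5/6·143.75/1.2 = 119.8264; y* = 3 + 1/6·143.75/10.75 = 5.2287.
Expenditure on y: 10.75·5.2287 = 56.2083; share = 0.281.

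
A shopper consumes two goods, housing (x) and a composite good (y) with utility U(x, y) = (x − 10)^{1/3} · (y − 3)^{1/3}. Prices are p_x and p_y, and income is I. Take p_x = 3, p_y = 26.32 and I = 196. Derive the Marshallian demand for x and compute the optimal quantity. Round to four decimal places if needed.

x* = 24.5067

Let x' = x−10, y' = y−3. MRS = y'/x' = p_x/p_y.
After buying the subsistence bundle (10, 3), a share 0.5 of the remaining income goes to x: x* = 10 + 0.5·(I − 10p_x − 3p_y)/p_x.
Discretionary income = 196 − 10·3 − 3·26.32 = 87.04; x* = 10 + 0.5·87.04/3 = 24.5067.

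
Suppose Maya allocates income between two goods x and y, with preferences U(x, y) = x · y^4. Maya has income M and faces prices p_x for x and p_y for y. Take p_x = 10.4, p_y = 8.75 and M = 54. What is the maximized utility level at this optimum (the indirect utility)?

V = 617.0114

Tangency: MRS = (1/4)·y/x = p_x/p_y.
Rearranging, p_y·y = 4·p_x·x. Substituting into the budget gives p_x·x·(1 + 4) = M.
Demand: x*(p_x,p_y,M) = 0.2·M/p_x and y* = 0.8·M/p_y.
At p_x=10.4, p_y=8.75, M=54: x* = 0.2·54/10.4 = 1.0385, y* = 4.9371.
Utility at the optimum: U(1.0385, 4.9371) = 617.0114.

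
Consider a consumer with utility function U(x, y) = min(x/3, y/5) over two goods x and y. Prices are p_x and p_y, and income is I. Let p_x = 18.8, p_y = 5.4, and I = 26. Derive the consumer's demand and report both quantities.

x* = 0.9353, y* = 1.5588

With perfect complements, no substitution: consume in ratio x:y = 3:5.
Budget: p_x·x + p_y·(5/3)·x = I, so (3·p_x + 5·p_y)·x = 3·I.
Demand: x*(p_x,p_y,I) = 3·I/(3·p_x + 5·p_y), y* = 5·I/(3·p_x + 5·p_y).
Here 3·18.8 + 5·5.4 = 83.4, giving x* = 0.9353 and y* = 1.5588.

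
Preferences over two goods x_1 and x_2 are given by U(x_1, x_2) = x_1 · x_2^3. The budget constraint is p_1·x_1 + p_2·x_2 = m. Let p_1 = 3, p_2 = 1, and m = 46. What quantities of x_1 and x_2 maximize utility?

At p_1=3, p_2=1, m=46: x_1* = 0.25·46/3 = 3.8333, x_2* = 34.5.

x_1* = 3.8333, x_2* = 34.5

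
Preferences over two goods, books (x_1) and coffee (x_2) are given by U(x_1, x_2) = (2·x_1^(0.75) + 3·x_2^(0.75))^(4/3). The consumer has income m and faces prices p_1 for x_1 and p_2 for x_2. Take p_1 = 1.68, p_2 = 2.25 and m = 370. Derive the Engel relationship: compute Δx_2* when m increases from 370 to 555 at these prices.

Δx_2* = 55.762

MRS = MU_x_1/MU_x_2 = (2/3)·(x_2/x_1)^(0.25). Set equal to p_1/p_2.
Hence x_2/x_1 = ((3/2)·p_1/p_2)^(1/(0.25)), i.e. raised to the 4 power.
With the ratio pinned down, the budget gives x_1* = m/(p_1 + p_2·(x_2/x_1)) and x_2* = (x_2/x_1)·x_1*.
Numerically x_2/x_1 = 1.573519, so x_1* = 370/(1.68 + 2.25·1.573519) = 70.8755 and x_2* = 1.573519·70.8755 = 111.524.
At m' = 555: x_2* = 167.2861. Change: 167.2861 − 111.524 = 55.762.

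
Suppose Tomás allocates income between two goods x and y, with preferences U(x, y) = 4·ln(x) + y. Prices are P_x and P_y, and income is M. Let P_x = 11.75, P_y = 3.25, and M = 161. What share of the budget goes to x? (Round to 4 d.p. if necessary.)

share on x = 0.0807

Set MRS = P_x/P_y: (4/x)/1 = P_x/P_y.
So x*(P_x,P_y) = 4·P_y/P_x, independent of income; and y* = (M − 4·P_y)/P_y.
At the given prices: x* = 4·3.25/11.75 = 1.1064, and y* = 45.5385.
Expenditure on x: 11.75·1.1064 = 13; share = 0.0807.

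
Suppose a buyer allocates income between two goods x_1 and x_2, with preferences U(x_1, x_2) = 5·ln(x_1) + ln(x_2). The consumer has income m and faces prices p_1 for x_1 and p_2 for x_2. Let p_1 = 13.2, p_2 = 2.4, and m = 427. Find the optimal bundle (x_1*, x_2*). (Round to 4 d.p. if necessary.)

x_1* = 26.9571, x_2* = 29.6528

The MRS is 5·x_2/x_1. Set MRS = p_1/p_2.
So 5·p_2·x_2 = p_1·x_1; combined with the budget, a share 5/6 of income goes to x_1.
Demand: x_1*(p_1,p_2,m) = 5/6·m/p_1 and x_2* = 1/6·m/p_2.
At p_1=13.2, p_2=2.4, m=427: x_1* = 5/6·427/13.2 = 26.9571, x_2* = 29.6528.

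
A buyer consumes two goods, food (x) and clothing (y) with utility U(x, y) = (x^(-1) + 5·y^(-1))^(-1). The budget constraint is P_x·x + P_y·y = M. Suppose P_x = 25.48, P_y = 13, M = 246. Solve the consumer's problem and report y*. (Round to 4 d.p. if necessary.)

y* = 11.6371

MU_x ∝ x^(-2), MU_y ∝ 5·y^(-2), so MRS = (1/5)·(y/x)^(2) = P_x/P_y.
Hence y/x = (5·P_x/P_y)^(1/(2)), i.e. raised to the 0.5 power.
Substitute y = (y/x)·x into the budget: x* = M/(P_x + P_y·(y/x)).
Numerically y/x = 3.130495, so x* = 246/(25.48 + 13·3.130495) = 3.7173 and y* = 3.130495·3.7173 = 11.6371.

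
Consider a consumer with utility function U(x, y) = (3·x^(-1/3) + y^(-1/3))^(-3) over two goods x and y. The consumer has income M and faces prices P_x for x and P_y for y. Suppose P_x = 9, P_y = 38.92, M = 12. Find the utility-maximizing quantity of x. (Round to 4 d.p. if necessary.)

x* = 0.8167

With the ratio pinned down, the budget gives x* = M/(P_x + P_y·(y/x)) and y* = (y/x)·x*.
Numerically y/x = 0.146289, so x* = 12/(9 + 38.92·0.146289) = 0.8167.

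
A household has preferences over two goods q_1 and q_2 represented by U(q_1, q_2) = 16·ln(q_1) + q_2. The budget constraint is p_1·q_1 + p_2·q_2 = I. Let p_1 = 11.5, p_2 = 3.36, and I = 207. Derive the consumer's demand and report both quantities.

Set MRS = p_1/p_2: (16/q_1)/1 = p_1/p_2.
So q_1*(p_1,p_2) = 16·p_2/p_1, independent of income; and q_2* = (I − 16·p_2)/p_2.
At the given prices: q_1* = 16·3.36/11.5 = 4.6748, and q_2* = 45.6071.

q_1* = 4.6748, q_2* = 45.6071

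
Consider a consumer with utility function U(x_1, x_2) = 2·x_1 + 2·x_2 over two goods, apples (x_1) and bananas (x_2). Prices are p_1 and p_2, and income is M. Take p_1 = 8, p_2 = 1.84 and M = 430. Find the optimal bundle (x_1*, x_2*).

x_1* = 0, x_2* = 233.6957

Perfect substitutes: compare marginal utility per dollar. 2/p_1 vs 2/p_2 → 0.25 vs 1.087.
x_2 gives more utility per dollar, so spend all income on x_2: x_2* = M/p_2, x_1* = 0.
Numerically: x_1* = 0, x_2* = 233.6957.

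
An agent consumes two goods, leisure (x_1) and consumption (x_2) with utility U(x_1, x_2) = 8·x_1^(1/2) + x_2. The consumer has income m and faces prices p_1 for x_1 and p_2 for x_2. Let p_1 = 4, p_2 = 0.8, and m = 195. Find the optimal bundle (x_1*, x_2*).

Set MRS = p_1/p_2: 4·x_1^(−1/2) = p_1/p_2.
Thus x_1* = (4·p_2/p_1)² — independent of m — with the rest of income spent on x_2.
Plugging in: x_1* = (4·0.8/4)² = 0.64, x_2* = 240.55.

x_1* = 0.64, x_2* = 240.55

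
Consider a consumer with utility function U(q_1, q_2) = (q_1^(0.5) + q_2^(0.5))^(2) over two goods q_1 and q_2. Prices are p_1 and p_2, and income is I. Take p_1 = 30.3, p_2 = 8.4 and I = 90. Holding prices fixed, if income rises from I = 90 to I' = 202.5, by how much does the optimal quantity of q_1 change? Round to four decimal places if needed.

Δq_1* = 0.8059

Substitute q_2 = (q_2/q_1)·q_1 into the budget: q_1* = I/(p_1 + p_2·(q_2/q_1)).
Numerically q_2/q_1 = 13.01148, so q_1* = 90/(30.3 + 8.4·13.01148) = 0.6447.
At I' = 202.5: q_1* = 1.4506. Change: 1.4506 − 0.6447 = 0.8059.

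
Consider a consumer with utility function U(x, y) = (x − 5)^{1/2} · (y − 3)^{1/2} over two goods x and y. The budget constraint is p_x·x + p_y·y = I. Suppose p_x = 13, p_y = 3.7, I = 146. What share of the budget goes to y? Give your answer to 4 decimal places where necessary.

This is Cobb-Douglas in (x−5, y−3): tangency gives 0.5·p_y·(y−3) = 0.5·p_x·(x−5).
Substituting into the budget: x* = 5 + 0.5·(I − 5·p_x − 3·p_y)/p_x, and y* = 3 + 0.5·(…)/p_y.
Discretionary income = 146 − 5·13 − 3·3.7 = 69.9; x* = 5 + 0.5·69.9/13 = 7.6885; y* = 3 + 0.5·69.9/3.7 = 12.4459.
Expenditure on y: 3.7·12.4459 = 46.05; share = 0.3154.

share on y = 0.3154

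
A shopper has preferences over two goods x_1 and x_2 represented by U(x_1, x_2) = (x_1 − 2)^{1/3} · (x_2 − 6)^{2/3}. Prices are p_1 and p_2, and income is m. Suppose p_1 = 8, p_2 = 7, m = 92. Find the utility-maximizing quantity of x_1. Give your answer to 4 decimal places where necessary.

This is Cobb-Douglas in (x_1−2, x_2−6): tangency gives 1/3·p_2·(x_2−6) = 2/3·p_1·(x_1−2).
Substituting into the budget: x_1* = 2 + 1/3·(m − 2·p_1 − 6·p_2)/p_1, and x_2* = 6 + 2/3·(…)/p_2.
Discretionary income = 92 − 2·8 − 6·7 = 34; x_1* = 2 + 1/3·34/8 = 3.4167.

x_1* = 3.4167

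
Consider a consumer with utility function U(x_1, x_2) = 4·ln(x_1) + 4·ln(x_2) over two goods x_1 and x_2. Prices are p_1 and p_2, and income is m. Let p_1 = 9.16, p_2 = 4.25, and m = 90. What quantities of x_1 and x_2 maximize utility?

Tangency: MRS = x_2/x_1 = p_1/p_2.
So 4·p_2·x_2 = 4·p_1·x_1; combined with the budget, a share 0.5 of income goes to x_1.
Demand: x_1*(p_1,p_2,m) = 0.5·m/p_1 and x_2* = 0.5·m/p_2.
At p_1=9.16, p_2=4.25, m=90: x_1* = 0.5·90/9.16 = 4.9127, x_2* = 10.5882.

x_1* = 4.9127, x_2* = 10.5882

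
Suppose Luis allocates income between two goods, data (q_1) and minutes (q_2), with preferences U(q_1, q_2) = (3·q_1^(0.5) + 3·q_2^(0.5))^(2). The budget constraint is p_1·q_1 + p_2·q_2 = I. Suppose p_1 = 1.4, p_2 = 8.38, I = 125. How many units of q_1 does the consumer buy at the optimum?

With the ratio pinned down, the budget gives q_1* = I/(p_1 + p_2·(q_2/q_1)) and q_2* = (q_2/q_1)·q_1*.
Numerically q_2/q_1 = 0.027911, so q_1* = 125/(1.4 + 8.38·0.027911) = 76.5045.

q_1* = 76.5045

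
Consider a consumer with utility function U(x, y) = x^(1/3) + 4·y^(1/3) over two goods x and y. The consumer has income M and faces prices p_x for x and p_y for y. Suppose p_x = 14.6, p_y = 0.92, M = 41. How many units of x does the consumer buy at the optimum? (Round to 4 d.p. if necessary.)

x* = 0.0854

From the CES first-order condition, (1/4)·(y/x)^(2/3) = p_x/p_y.
Solve for the ratio: y/x = [4·p_x/p_y]^(1.5).
With the ratio pinned down, the budget gives x* = M/(p_x + p_y·(y/x)) and y* = (y/x)·x*.
Numerically y/x = 505.751908, so x* = 41/(14.6 + 0.92·505.751908) = 0.0854.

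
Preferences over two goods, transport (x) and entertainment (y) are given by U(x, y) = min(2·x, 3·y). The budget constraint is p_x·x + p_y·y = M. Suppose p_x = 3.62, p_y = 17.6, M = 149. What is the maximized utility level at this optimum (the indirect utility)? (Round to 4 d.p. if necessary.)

Leontief preferences: the optimum is at the kink where x/3 = y/2, i.e. y = (2/3)·x.
Budget: p_x·x + p_y·(2/3)·x = M, so (3·p_x + 2·p_y)·x = 3·M.
Demand: x*(p_x,p_y,M) = 3·M/(3·p_x + 2·p_y), y* = 2·M/(3·p_x + 2·p_y).
Here 3·3.62 + 2·17.6 = 46.06, giving x* = 9.7047 and y* = 6.4698.
Utility at the optimum: U(9.7047, 6.4698) = 19.4095.

V = 19.4095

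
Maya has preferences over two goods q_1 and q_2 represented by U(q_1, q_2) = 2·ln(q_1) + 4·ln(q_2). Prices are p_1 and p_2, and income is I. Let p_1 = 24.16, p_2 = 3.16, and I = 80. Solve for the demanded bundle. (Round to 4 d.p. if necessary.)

q_1* = 1.1038, q_2* = 16.8776

MU_q_1/MU_q_2 = (2·q_2)/(4·q_1); tangency sets this equal to p_1/p_2.
Rearranging, p_2·q_2 = 2·p_1·q_1. Substituting into the budget gives p_1·q_1·(1 + 2) = I.
Demand: q_1*(p_1,p_2,I) = 1/3·I/p_1 and q_2* = 2/3·I/p_2.
At p_1=24.16, p_2=3.16, I=80: q_1* = 1/3·80/24.16 = 1.1038, q_2* = 16.8776.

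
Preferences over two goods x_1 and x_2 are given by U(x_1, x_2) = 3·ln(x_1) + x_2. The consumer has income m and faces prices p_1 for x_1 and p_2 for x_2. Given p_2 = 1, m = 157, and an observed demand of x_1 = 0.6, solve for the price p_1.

p_1 = 5

Set MRS = p_1/p_2: (3/x_1)/1 = p_1/p_2.
So x_1*(p_1,p_2) = 3·p_2/p_1, independent of income; and x_2* = (m − 3·p_2)/p_2.
Set x_1* = 0.6 in the demand function and solve for p_1: p_1 = 5.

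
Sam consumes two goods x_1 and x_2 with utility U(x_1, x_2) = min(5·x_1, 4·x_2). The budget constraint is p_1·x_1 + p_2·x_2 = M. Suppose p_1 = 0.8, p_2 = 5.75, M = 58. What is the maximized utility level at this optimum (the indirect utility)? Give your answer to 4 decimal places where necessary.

Leontief preferences: the optimum is at the kink where x_1/4 = x_2/5, i.e. x_2 = (5/4)·x_1.
Budget: p_1·x_1 + p_2·(5/4)·x_1 = M, so (4·p_1 + 5·p_2)·x_1 = 4·M.
Demand: x_1*(p_1,p_2,M) = 4·M/(4·p_1 + 5·p_2), x_2* = 5·M/(4·p_1 + 5·p_2).
Here 4·0.8 + 5·5.75 = 31.95, giving x_1* = 7.2613 and x_2* = 9.0767.
Utility at the optimum: U(7.2613, 9.0767) = 36.3067.

V = 36.3067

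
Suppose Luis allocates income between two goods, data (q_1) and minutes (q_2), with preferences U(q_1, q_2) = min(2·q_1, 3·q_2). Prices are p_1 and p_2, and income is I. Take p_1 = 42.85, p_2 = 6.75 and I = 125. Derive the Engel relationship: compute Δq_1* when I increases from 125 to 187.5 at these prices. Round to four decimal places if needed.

Leontief preferences: the optimum is at the kink where q_1/3 = q_2/2, i.e. q_2 = (2/3)·q_1.
Budget: p_1·q_1 + p_2·(2/3)·q_1 = I, so (3·p_1 + 2·p_2)·q_1 = 3·I.
Demand: q_1*(p_1,p_2,I) = 3·I/(3·p_1 + 2·p_2), q_2* = 2·I/(3·p_1 + 2·p_2).
Here 3·42.85 + 2·6.75 = 142.05, giving q_1* = 2.6399.
At I' = 187.5: q_1* = 3.9599. Change: 3.9599 − 2.6399 = 1.32.

Δq_1* = 1.32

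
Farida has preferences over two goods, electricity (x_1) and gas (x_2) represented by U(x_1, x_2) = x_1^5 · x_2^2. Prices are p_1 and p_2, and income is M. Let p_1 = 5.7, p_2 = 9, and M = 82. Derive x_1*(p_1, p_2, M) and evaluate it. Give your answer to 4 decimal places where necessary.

Tangency: MRS = (5/2)·x_2/x_1 = p_1/p_2.
So 5·p_2·x_2 = 2·p_1·x_1; combined with the budget, a share 5/7 of income goes to x_1.
Demand: x_1*(p_1,p_2,M) = 5/7·M/p_1 and x_2* = 2/7·M/p_2.
At p_1=5.7, p_2=9, M=82: x_1* = 5/7·82/5.7 = 10.2757.

x_1* = 10.2757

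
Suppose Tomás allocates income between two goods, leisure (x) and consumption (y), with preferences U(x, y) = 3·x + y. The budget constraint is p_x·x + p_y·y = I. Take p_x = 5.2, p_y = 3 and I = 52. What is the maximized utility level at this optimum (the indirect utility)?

Linear utility — the consumer picks whichever good has higher MU/price: 3/5.2 = 0.5769 vs 1/3 = 0.3333.
x gives more utility per dollar, so spend all income on x: x* = I/p_x, y* = 0.
Numerically: x* = 10, y* = 0.
Utility at the optimum: U(10, 0) = 30.

V = 30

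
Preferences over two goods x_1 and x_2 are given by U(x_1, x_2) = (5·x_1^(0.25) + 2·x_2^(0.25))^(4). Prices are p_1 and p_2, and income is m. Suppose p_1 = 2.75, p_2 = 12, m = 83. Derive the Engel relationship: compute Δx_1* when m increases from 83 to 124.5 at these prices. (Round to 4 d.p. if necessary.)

Δx_1* = 12.785

From the CES first-order condition, (5/2)·(x_2/x_1)^(0.75) = p_1/p_2.
Solve for the ratio: x_2/x_1 = [(2/5)·p_1/p_2]^(4/3).
Substitute x_2 = (x_2/x_1)·x_1 into the budget: x_1* = m/(p_1 + p_2·(x_2/x_1)).
Numerically x_2/x_1 = 0.041332, so x_1* = 83/(2.75 + 12·0.041332) = 25.5701.
At m' = 124.5: x_1* = 38.3551. Change: 38.3551 − 25.5701 = 12.785.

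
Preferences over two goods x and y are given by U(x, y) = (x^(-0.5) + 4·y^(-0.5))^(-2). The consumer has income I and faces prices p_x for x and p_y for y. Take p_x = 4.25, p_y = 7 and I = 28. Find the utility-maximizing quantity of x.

x* = 1.6571

MU_x ∝ x^(-1.5), MU_y ∝ 4·y^(-1.5), so MRS = (1/4)·(y/x)^(1.5) = p_x/p_y.
Hence y/x = (4·p_x/p_y)^(1/(1.5)), i.e. raised to the 2/3 power.
Substitute y = (y/x)·x into the budget: x* = I/(p_x + p_y·(y/x)).
Numerically y/x = 1.806761, so x* = 28/(4.25 + 7·1.806761) = 1.6571.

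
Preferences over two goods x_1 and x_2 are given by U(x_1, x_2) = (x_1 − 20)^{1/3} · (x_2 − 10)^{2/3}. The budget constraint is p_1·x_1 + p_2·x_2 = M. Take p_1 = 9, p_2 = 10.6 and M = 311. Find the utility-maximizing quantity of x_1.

This is Cobb-Douglas in (x_1−20, x_2−10): tangency gives 1/3·p_2·(x_2−10) = 2/3·p_1·(x_1−20).
Substituting into the budget: x_1* = 20 + 1/3·(M − 20·p_1 − 10·p_2)/p_1, and x_2* = 10 + 2/3·(…)/p_2.
Discretionary income = 311 − 20·9 − 10·10.6 = 25; x_1* = 20 + 1/3·25/9 = 20.9259.

x_1* = 20.9259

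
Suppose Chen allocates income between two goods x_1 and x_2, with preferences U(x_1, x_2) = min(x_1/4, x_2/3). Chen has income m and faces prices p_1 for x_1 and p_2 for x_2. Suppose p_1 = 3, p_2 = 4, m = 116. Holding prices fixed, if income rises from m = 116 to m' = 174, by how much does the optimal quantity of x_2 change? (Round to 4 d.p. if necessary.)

Δx_2* = 7.25

With perfect complements, no substitution: consume in ratio x_1:x_2 = 4:3.
Budget: p_1·x_1 + p_2·(3/4)·x_1 = m, so (4·p_1 + 3·p_2)·x_1 = 4·m.
Demand: x_1*(p_1,p_2,m) = 4·m/(4·p_1 + 3·p_2), x_2* = 3·m/(4·p_1 + 3·p_2).
Here 4·3 + 3·4 = 24, giving x_2* = 14.5.
At m' = 174: x_2* = 21.75. Change: 21.75 − 14.5 = 7.25.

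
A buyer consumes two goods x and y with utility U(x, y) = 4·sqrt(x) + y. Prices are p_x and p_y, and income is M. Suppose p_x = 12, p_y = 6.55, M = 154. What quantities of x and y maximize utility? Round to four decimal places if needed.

x* = 1.1917, y* = 21.3281

Set MRS = p_x/p_y: 2·x^(−1/2) = p_x/p_y.
Solve: √x = 2·p_y/p_x, so x*(p_x,p_y) = (2·p_y/p_x)², and y* = (M − p_x·x*)/p_y.
Plugging in: x* = (2·6.55/12)² = 1.1917, y* = 21.3281.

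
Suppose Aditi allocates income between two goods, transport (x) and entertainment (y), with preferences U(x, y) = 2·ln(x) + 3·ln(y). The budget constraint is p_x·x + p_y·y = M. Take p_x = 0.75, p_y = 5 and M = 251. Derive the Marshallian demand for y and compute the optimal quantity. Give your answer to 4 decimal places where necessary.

At p_x=0.75, p_y=5, M=251: y* = 0.6·251/5 = 30.12.

y* = 30.12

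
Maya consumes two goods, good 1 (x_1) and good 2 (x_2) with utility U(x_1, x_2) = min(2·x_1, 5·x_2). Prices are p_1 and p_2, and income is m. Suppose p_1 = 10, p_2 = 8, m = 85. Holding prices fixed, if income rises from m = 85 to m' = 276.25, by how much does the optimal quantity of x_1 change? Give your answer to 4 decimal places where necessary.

Δx_1* = 14.4886

With perfect complements, no substitution: consume in ratio x_1:x_2 = 5:2.
Budget: p_1·x_1 + p_2·(2/5)·x_1 = m, so (5·p_1 + 2·p_2)·x_1 = 5·m.
Demand: x_1*(p_1,p_2,m) = 5·m/(5·p_1 + 2·p_2), x_2* = 2·m/(5·p_1 + 2·p_2).
Here 5·10 + 2·8 = 66, giving x_1* = 6.4394.
At m' = 276.25: x_1* = 20.928. Change: 20.928 − 6.4394 = 14.4886.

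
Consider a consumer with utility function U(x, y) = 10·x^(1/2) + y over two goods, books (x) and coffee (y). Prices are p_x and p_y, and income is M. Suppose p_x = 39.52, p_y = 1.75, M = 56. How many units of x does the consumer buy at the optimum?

MU_x = 5/√x, MU_y = 1. Tangency: 5/√x = p_x/p_y.
Thus x* = (5·p_y/p_x)² — independent of M — with the rest of income spent on y.
Plugging in: x* = (5·1.75/39.52)² = 0.049.

x* = 0.049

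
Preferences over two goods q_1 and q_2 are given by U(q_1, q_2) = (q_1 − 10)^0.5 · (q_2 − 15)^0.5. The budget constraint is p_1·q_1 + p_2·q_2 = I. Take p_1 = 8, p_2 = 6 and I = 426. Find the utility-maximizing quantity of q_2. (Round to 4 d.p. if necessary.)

This is Cobb-Douglas in (q_1−10, q_2−15): tangency gives 0.5·p_2·(q_2−15) = 0.5·p_1·(q_1−10).
After buying the subsistence bundle (10, 15), a share 0.5 of the remaining income goes to q_1: q_1* = 10 + 0.5·(I − 10p_1 − 15p_2)/p_1.
Discretionary income = 426 − 10·8 − 15·6 = 256; q_2* = 15 + 0.5·256/6 = 36.3333.

q_2* = 36.3333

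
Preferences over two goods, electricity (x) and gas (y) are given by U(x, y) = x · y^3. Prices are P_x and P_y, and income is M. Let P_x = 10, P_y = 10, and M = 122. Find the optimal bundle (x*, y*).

x* = 3.05, y* = 9.15

MU_x/MU_y = (y)/(3·x); tangency sets this equal to P_x/P_y.
So P_y·y = 3·P_x·x; combined with the budget, a share 0.25 of income goes to x.
Demand: x*(P_x,P_y,M) = 0.25·M/P_x and y* = 0.75·M/P_y.
At P_x=10, P_y=10, M=122: x* = 0.25·122/10 = 3.05, y* = 9.15.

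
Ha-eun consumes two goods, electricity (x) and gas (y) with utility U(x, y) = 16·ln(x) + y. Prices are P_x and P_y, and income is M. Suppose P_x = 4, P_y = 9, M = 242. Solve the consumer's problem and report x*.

x* = 36

MU_x = 16/x, MU_y = 1. Tangency: 16/x = P_x/P_y.
So x*(P_x,P_y) = 16·P_y/P_x, independent of income; and y* = (M − 16·P_y)/P_y.
At the given prices: x* = 16·9/4 = 36.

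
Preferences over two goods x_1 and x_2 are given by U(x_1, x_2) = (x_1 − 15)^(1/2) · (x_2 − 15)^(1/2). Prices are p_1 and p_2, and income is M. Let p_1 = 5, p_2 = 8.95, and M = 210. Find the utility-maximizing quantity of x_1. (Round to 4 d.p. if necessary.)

Let x_1' = x_1−15, x_2' = x_2−15. MRS = x_2'/x_1' = p_1/p_2.
After buying the subsistence bundle (15, 15), a share 0.5 of the remaining income goes to x_1: x_1* = 15 + 0.5·(M − 15p_1 − 15p_2)/p_1.
Discretionary income = 210 − 15·5 − 15·8.95 = 0.75; x_1* = 15 + 0.5·0.75/5 = 15.075.

x_1* = 15.075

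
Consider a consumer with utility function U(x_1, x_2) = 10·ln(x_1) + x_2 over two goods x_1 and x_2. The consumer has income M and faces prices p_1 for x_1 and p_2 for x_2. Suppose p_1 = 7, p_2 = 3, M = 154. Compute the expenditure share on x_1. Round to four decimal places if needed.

MU_x_1 = 10/x_1, MU_x_2 = 1. Tangency: 10/x_1 = p_1/p_2.
So x_1*(p_1,p_2) = 10·p_2/p_1, independent of income; and x_2* = (M − 10·p_2)/p_2.
At the given prices: x_1* = 10·3/7 = 4.2857, and x_2* = 41.3333.
Expenditure on x_1: 7·4.2857 = 30; share = 0.1948.

share on x_1 = 0.1948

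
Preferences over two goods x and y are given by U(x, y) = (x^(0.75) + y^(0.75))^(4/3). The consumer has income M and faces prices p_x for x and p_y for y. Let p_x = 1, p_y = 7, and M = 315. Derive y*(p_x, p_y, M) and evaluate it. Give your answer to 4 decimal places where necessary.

MRS = MU_x/MU_y = (y/x)^(0.25). Set equal to p_x/p_y.
Solve for the ratio: y/x = [p_x/p_y]^(4).
With the ratio pinned down, the budget gives x* = M/(p_x + p_y·(y/x)) and y* = (y/x)·x*.
Numerically y/x = 0.000416, so x* = 315/(1 + 7·0.000416) = 314.0843 and y* = 0.000416·314.0843 = 0.1308.

y* = 0.1308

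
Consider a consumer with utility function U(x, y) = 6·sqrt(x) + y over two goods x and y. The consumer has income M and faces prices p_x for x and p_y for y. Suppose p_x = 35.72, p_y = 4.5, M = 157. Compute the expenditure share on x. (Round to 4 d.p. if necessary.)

Utility is quasi-linear in y; the FOC for x is 3/√x = p_x/p_y.
Thus x* = (3·p_y/p_x)² — independent of M — with the rest of income spent on y.
Plugging in: x* = (3·4.5/35.72)² = 0.1428, y* = 33.7551.
Expenditure on x: 35.72·0.1428 = 5.1022; share = 0.0325.

share on x = 0.0325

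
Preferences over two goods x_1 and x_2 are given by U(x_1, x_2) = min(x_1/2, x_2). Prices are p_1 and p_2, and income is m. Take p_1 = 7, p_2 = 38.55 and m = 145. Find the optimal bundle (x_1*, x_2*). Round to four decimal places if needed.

x_1* = 5.5186, x_2* = 2.7593

Demand: x_1*(p_1,p_2,m) = 2·m/(2·p_1 + p_2), x_2* = m/(2·p_1 + p_2).
Here 2·7 + 38.55 = 52.55, giving x_1* = 5.5186 and x_2* = 2.7593.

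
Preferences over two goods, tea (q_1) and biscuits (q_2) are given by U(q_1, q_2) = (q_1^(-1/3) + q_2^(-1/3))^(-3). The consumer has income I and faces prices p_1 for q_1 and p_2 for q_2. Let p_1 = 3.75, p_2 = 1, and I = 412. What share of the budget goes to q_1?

MRS = MU_q_1/MU_q_2 = (q_2/q_1)^(4/3). Set equal to p_1/p_2.
Solve for the ratio: q_2/q_1 = [p_1/p_2]^(0.75).
With the ratio pinned down, the budget gives q_1* = I/(p_1 + p_2·(q_2/q_1)) and q_2* = (q_2/q_1)·q_1*.
Numerically q_2/q_1 = 2.694781, so q_1* = 412/(3.75 + 1·2.694781) = 63.9277 and q_2* = 2.694781·63.9277 = 172.2711.
Expenditure on q_1: 3.75·63.9277 = 239.7289; share = 0.5819.

share on q_1 = 0.5819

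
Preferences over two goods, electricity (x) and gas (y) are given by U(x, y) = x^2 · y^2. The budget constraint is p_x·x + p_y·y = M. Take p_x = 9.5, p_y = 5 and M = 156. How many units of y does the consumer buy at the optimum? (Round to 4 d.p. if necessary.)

Tangency: MRS = y/x = p_x/p_y.
Rearranging, p_y·y = p_x·x. Substituting into the budget gives p_x·x·(1 + 1) = M.
Demand: x*(p_x,p_y,M) = 0.5·M/p_x and y* = 0.5·M/p_y.
At p_x=9.5, p_y=5, M=156: y* = 0.5·156/5 = 15.6.

y* = 15.6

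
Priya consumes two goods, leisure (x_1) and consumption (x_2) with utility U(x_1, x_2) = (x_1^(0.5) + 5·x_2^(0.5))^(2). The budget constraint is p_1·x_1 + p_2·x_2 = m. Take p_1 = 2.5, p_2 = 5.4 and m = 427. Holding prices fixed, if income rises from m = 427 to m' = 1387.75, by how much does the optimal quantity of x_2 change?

MU_x_1 ∝ x_1^(-0.5), MU_x_2 ∝ 5·x_2^(-0.5), so MRS = (1/5)·(x_2/x_1)^(0.5) = p_1/p_2.
Hence x_2/x_1 = (5·p_1/p_2)^(1/(0.5)), i.e. raised to the 2 power.
With the ratio pinned down, the budget gives x_1* = m/(p_1 + p_2·(x_2/x_1)) and x_2* = (x_2/x_1)·x_1*.
Numerically x_2/x_1 = 5.358368, so x_1* = 427/(2.5 + 5.4·5.358368) = 13.5835 and x_2* = 5.358368·13.5835 = 72.7854.
At m' = 1387.75: x_2* = 236.5526. Change: 236.5526 − 72.7854 = 163.7672.

Δx_2* = 163.7672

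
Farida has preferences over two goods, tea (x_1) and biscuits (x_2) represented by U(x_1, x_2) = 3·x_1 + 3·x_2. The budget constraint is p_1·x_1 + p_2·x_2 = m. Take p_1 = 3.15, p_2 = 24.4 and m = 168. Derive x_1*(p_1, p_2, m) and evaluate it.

x_1* = 53.3333

Linear utility — the consumer picks whichever good has higher MU/price: 3/3.15 = 0.9524 vs 3/24.4 = 0.123.
x_1 gives more utility per dollar, so spend all income on x_1: x_1* = m/p_1, x_2* = 0.
Numerically: x_1* = 53.3333, x_2* = 0.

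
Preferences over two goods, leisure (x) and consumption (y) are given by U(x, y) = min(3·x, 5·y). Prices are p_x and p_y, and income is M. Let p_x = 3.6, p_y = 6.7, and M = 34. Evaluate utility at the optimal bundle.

V = 13.3858

Leontief preferences: the optimum is at the kink where x/5 = y/3, i.e. y = (3/5)·x.
Budget: p_x·x + p_y·(3/5)·x = M, so (5·p_x + 3·p_y)·x = 5·M.
Demand: x*(p_x,p_y,M) = 5·M/(5·p_x + 3·p_y), y* = 3·M/(5·p_x + 3·p_y).
Here 5·3.6 + 3·6.7 = 38.1, giving x* = 4.4619 and y* = 2.6772.
Utility at the optimum: U(4.4619, 2.6772) = 13.3858.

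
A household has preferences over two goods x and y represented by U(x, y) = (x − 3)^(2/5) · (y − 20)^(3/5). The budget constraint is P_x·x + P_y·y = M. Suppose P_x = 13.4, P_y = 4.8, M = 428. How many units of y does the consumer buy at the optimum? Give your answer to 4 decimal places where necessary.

After buying the subsistence bundle (3, 20), a share 0.4 of the remaining income goes to x: x* = 3 + 0.4·(M − 3P_x − 20P_y)/P_x.
Discretionary income = 428 − 3·13.4 − 20·4.8 = 291.8; y* = 20 + 0.6·291.8/4.8 = 56.475.

y* = 56.475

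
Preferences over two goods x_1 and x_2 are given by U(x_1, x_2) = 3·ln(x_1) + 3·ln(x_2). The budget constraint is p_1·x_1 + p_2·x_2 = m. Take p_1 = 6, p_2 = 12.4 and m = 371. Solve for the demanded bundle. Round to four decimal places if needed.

MU_x_1/MU_x_2 = (3·x_2)/(3·x_1); tangency sets this equal to p_1/p_2.
Rearranging, p_2·x_2 = p_1·x_1. Substituting into the budget gives p_1·x_1·(1 + 1) = m.
Demand: x_1*(p_1,p_2,m) = 0.5·m/p_1 and x_2* = 0.5·m/p_2.
At p_1=6, p_2=12.4, m=371: x_1* = 0.5·371/6 = 30.9167, x_2* = 14.9597.

x_1* = 30.9167, x_2* = 14.9597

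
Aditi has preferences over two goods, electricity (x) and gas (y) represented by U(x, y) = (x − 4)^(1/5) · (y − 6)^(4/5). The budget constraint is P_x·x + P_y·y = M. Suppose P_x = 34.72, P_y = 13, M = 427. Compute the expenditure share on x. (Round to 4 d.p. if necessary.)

share on x = 0.4237

MRS = (1/4)·(y−6)/(x−4). Tangency with P_x/P_y gives y−6 = 4·(P_x/P_y)·(x−4).
After buying the subsistence bundle (4, 6), a share 0.2 of the remaining income goes to x: x* = 4 + 0.2·(M − 4P_x − 6P_y)/P_x.
Discretionary income = 427 − 4·34.72 − 6·13 = 210.12; x* = 4 + 0.2·210.12/34.72 = 5.2104; y* = 6 + 0.8·210.12/13 = 18.9305.
Expenditure on x: 34.72·5.2104 = 180.904; share = 0.4237.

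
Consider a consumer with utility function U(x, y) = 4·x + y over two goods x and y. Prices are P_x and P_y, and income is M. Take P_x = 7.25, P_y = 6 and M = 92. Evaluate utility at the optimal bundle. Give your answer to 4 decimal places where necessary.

V = 50.7586

Numerically: x* = 12.6897, y* = 0.
Utility at the optimum: U(12.6897, 0) = 50.7586.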